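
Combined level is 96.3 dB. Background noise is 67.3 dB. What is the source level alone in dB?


Given values:
  L_total = 96.3 dB, L_bg = 67.3 dB
Formula: L_source = 10 * log10(10^(L_total/10) - 10^(L_bg/10))
Convert to linear:
  10^(96.3/10) = 4265795188.0159
  10^(67.3/10) = 5370317.9637
Difference: 4265795188.0159 - 5370317.9637 = 4260424870.0522
L_source = 10 * log10(4260424870.0522) = 96.29

96.29 dB


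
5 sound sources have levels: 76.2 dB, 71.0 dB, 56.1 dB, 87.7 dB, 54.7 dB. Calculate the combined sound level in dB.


Formula: L_total = 10 * log10( sum(10^(Li/10)) )
  Source 1: 10^(76.2/10) = 41686938.347
  Source 2: 10^(71.0/10) = 12589254.1179
  Source 3: 10^(56.1/10) = 407380.2778
  Source 4: 10^(87.7/10) = 588843655.3556
  Source 5: 10^(54.7/10) = 295120.9227
Sum of linear values = 643822349.021
L_total = 10 * log10(643822349.021) = 88.09

88.09 dB


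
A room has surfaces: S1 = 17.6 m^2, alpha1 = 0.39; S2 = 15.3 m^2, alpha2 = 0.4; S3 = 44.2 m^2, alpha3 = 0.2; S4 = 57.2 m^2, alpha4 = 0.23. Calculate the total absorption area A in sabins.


Given surfaces:
  Surface 1: 17.6 * 0.39 = 6.864
  Surface 2: 15.3 * 0.4 = 6.12
  Surface 3: 44.2 * 0.2 = 8.84
  Surface 4: 57.2 * 0.23 = 13.156
Formula: A = sum(Si * alpha_i)
A = 6.864 + 6.12 + 8.84 + 13.156
A = 34.98

34.98 sabins


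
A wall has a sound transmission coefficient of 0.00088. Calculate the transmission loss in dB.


Given values:
  tau = 0.00088
Formula: TL = 10 * log10(1 / tau)
Compute 1 / tau = 1 / 0.00088 = 1136.3636
Compute log10(1136.3636) = 3.055517
TL = 10 * 3.055517 = 30.56

30.56 dB


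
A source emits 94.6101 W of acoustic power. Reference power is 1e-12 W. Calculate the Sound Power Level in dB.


Given values:
  W = 94.6101 W
  W_ref = 1e-12 W
Formula: SWL = 10 * log10(W / W_ref)
Compute ratio: W / W_ref = 94610100000000
Compute log10: log10(94610100000000) = 13.975938
Multiply: SWL = 10 * 13.975938 = 139.76

139.76 dB


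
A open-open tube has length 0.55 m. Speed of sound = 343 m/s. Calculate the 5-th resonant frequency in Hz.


Given values:
  Tube type: open-open, L = 0.55 m, c = 343 m/s, n = 5
Formula: f_n = n * c / (2 * L)
Compute 2 * L = 2 * 0.55 = 1.1
f = 5 * 343 / 1.1
f = 1559.09

1559.09 Hz


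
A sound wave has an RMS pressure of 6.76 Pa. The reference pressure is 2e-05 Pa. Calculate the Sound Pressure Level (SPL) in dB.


Given values:
  p = 6.76 Pa
  p_ref = 2e-05 Pa
Formula: SPL = 20 * log10(p / p_ref)
Compute ratio: p / p_ref = 6.76 / 2e-05 = 338000
Compute log10: log10(338000) = 5.528917
Multiply: SPL = 20 * 5.528917 = 110.58

110.58 dB


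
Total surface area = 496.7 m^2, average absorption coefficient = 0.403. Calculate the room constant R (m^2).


Given values:
  S = 496.7 m^2, alpha = 0.403
Formula: R = S * alpha / (1 - alpha)
Numerator: 496.7 * 0.403 = 200.1701
Denominator: 1 - 0.403 = 0.597
R = 200.1701 / 0.597 = 335.29

335.29 m^2


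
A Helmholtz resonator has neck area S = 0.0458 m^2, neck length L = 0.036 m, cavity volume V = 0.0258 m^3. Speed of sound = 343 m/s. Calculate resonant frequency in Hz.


Given values:
  S = 0.0458 m^2, L = 0.036 m, V = 0.0258 m^3, c = 343 m/s
Formula: f = (c / (2*pi)) * sqrt(S / (V * L))
Compute V * L = 0.0258 * 0.036 = 0.0009288
Compute S / (V * L) = 0.0458 / 0.0009288 = 49.3109
Compute sqrt(49.3109) = 7.022172
Compute c / (2*pi) = 343 / 6.283185 = 54.590148
f = 54.590148 * 7.022172 = 383.34

383.34 Hz


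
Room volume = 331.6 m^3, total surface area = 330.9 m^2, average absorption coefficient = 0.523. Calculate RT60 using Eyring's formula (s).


Given values:
  V = 331.6 m^3, S = 330.9 m^2, alpha = 0.523
Formula: RT60 = 0.161 * V / (-S * ln(1 - alpha))
Compute ln(1 - 0.523) = ln(0.477) = -0.740239
Denominator: -330.9 * -0.740239 = 244.9451
Numerator: 0.161 * 331.6 = 53.3876
RT60 = 53.3876 / 244.9451 = 0.218

0.218 s


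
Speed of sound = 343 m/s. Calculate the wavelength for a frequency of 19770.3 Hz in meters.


Given values:
  c = 343 m/s, f = 19770.3 Hz
Formula: lambda = c / f
lambda = 343 / 19770.3
lambda = 0.0173

0.0173 m


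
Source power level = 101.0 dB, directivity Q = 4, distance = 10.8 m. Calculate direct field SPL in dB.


Given values:
  Lw = 101.0 dB, Q = 4, r = 10.8 m
Formula: SPL = Lw + 10 * log10(Q / (4 * pi * r^2))
Compute 4 * pi * r^2 = 4 * pi * 10.8^2 = 1465.7415
Compute Q / denom = 4 / 1465.7415 = 0.00272899
Compute 10 * log10(0.00272899) = -25.64
SPL = 101.0 + (-25.64) = 75.36

75.36 dB


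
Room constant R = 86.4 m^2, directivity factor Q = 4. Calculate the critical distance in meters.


Given values:
  R = 86.4 m^2, Q = 4
Formula: d_c = 0.141 * sqrt(Q * R)
Compute Q * R = 4 * 86.4 = 345.6
Compute sqrt(345.6) = 18.5903
d_c = 0.141 * 18.5903 = 2.621

2.621 m


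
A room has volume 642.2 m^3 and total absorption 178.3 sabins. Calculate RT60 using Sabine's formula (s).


Given values:
  V = 642.2 m^3
  A = 178.3 sabins
Formula: RT60 = 0.161 * V / A
Numerator: 0.161 * 642.2 = 103.3942
RT60 = 103.3942 / 178.3 = 0.58

0.58 s


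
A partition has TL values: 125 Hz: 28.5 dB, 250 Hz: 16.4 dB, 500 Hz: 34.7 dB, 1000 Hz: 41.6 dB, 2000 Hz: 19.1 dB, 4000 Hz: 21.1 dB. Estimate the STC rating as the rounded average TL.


Given TL values at each frequency:
  125 Hz: 28.5 dB
  250 Hz: 16.4 dB
  500 Hz: 34.7 dB
  1000 Hz: 41.6 dB
  2000 Hz: 19.1 dB
  4000 Hz: 21.1 dB
Formula: STC ~ round(average of TL values)
Sum = 28.5 + 16.4 + 34.7 + 41.6 + 19.1 + 21.1 = 161.4
Average = 161.4 / 6 = 26.9
Rounded: 27

27


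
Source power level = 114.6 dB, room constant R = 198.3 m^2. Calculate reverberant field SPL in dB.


Given values:
  Lw = 114.6 dB, R = 198.3 m^2
Formula: SPL = Lw + 10 * log10(4 / R)
Compute 4 / R = 4 / 198.3 = 0.020171
Compute 10 * log10(0.020171) = -16.9527
SPL = 114.6 + (-16.9527) = 97.65

97.65 dB


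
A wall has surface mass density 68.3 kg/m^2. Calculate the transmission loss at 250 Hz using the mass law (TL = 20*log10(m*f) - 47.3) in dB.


Given values:
  m = 68.3 kg/m^2, f = 250 Hz
Formula: TL = 20 * log10(m * f) - 47.3
Compute m * f = 68.3 * 250 = 17075.0
Compute log10(17075.0) = 4.232361
Compute 20 * 4.232361 = 84.6472
TL = 84.6472 - 47.3 = 37.35

37.35 dB


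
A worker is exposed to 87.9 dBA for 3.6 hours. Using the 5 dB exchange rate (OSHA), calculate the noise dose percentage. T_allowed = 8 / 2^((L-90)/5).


Given values:
  L = 87.9 dBA, T = 3.6 hours
Formula: T_allowed = 8 / 2^((L - 90) / 5)
Compute exponent: (87.9 - 90) / 5 = -0.42
Compute 2^(-0.42) = 0.747425
T_allowed = 8 / 0.747425 = 10.703415 hours
Dose = (T / T_allowed) * 100
Dose = (3.6 / 10.703415) * 100 = 33.63

33.63 %


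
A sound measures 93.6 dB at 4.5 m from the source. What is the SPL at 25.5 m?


Given values:
  SPL1 = 93.6 dB, r1 = 4.5 m, r2 = 25.5 m
Formula: SPL2 = SPL1 - 20 * log10(r2 / r1)
Compute ratio: r2 / r1 = 25.5 / 4.5 = 5.6667
Compute log10: log10(5.6667) = 0.75333
Compute drop: 20 * 0.75333 = 15.0666
SPL2 = 93.6 - 15.0666 = 78.53

78.53 dB


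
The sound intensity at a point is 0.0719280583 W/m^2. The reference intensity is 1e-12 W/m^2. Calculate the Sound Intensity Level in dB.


Given values:
  I = 0.0719280583 W/m^2
  I_ref = 1e-12 W/m^2
Formula: SIL = 10 * log10(I / I_ref)
Compute ratio: I / I_ref = 71928058300
Compute log10: log10(71928058300) = 10.856898
Multiply: SIL = 10 * 10.856898 = 108.57

108.57 dB


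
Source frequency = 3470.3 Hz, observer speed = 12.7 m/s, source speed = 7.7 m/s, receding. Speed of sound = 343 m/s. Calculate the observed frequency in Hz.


Given values:
  f_s = 3470.3 Hz, v_o = 12.7 m/s, v_s = 7.7 m/s
  Direction: receding
Formula: f_o = f_s * (c - v_o) / (c + v_s)
Numerator: c - v_o = 343 - 12.7 = 330.3
Denominator: c + v_s = 343 + 7.7 = 350.7
f_o = 3470.3 * 330.3 / 350.7 = 3268.43

3268.43 Hz


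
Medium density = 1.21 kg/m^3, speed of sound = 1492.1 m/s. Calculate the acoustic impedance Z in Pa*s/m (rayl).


Given values:
  rho = 1.21 kg/m^3
  c = 1492.1 m/s
Formula: Z = rho * c
Z = 1.21 * 1492.1
Z = 1805.44

1805.44 rayl


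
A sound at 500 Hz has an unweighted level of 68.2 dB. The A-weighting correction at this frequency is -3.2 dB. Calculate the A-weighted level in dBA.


Given values:
  SPL = 68.2 dB
  A-weighting at 500 Hz = -3.2 dB
Formula: L_A = SPL + A_weight
L_A = 68.2 + (-3.2)
L_A = 65.0

65.0 dBA


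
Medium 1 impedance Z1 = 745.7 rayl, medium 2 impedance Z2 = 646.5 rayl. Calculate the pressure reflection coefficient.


Given values:
  Z1 = 745.7 rayl, Z2 = 646.5 rayl
Formula: R = (Z2 - Z1) / (Z2 + Z1)
Numerator: Z2 - Z1 = 646.5 - 745.7 = -99.2
Denominator: Z2 + Z1 = 646.5 + 745.7 = 1392.2
R = -99.2 / 1392.2 = -0.0713

-0.0713


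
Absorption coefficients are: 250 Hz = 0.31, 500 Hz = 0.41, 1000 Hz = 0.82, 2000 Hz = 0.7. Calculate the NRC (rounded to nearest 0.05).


Given values:
  a_250 = 0.31, a_500 = 0.41
  a_1000 = 0.82, a_2000 = 0.7
Formula: NRC = (a250 + a500 + a1000 + a2000) / 4
Sum = 0.31 + 0.41 + 0.82 + 0.7 = 2.24
NRC = 2.24 / 4 = 0.56
Rounded to nearest 0.05: 0.55

0.55


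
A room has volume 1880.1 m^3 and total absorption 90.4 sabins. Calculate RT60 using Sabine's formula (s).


Given values:
  V = 1880.1 m^3
  A = 90.4 sabins
Formula: RT60 = 0.161 * V / A
Numerator: 0.161 * 1880.1 = 302.6961
RT60 = 302.6961 / 90.4 = 3.348

3.348 s


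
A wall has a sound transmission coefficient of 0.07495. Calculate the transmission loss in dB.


Given values:
  tau = 0.07495
Formula: TL = 10 * log10(1 / tau)
Compute 1 / tau = 1 / 0.07495 = 13.3422
Compute log10(13.3422) = 1.125227
TL = 10 * 1.125227 = 11.25

11.25 dB


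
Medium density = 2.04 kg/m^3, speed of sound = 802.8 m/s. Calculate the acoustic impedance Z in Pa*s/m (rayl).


Given values:
  rho = 2.04 kg/m^3
  c = 802.8 m/s
Formula: Z = rho * c
Z = 2.04 * 802.8
Z = 1637.71

1637.71 rayl


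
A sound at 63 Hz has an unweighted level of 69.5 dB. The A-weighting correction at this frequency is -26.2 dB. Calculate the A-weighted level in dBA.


Given values:
  SPL = 69.5 dB
  A-weighting at 63 Hz = -26.2 dB
Formula: L_A = SPL + A_weight
L_A = 69.5 + (-26.2)
L_A = 43.3

43.3 dBA


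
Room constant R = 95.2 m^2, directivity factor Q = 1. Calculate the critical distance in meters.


Given values:
  R = 95.2 m^2, Q = 1
Formula: d_c = 0.141 * sqrt(Q * R)
Compute Q * R = 1 * 95.2 = 95.2
Compute sqrt(95.2) = 9.757
d_c = 0.141 * 9.757 = 1.376

1.376 m


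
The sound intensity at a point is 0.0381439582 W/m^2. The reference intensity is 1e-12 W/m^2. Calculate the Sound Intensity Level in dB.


Given values:
  I = 0.0381439582 W/m^2
  I_ref = 1e-12 W/m^2
Formula: SIL = 10 * log10(I / I_ref)
Compute ratio: I / I_ref = 38143958200
Compute log10: log10(38143958200) = 10.581426
Multiply: SIL = 10 * 10.581426 = 105.81

105.81 dB


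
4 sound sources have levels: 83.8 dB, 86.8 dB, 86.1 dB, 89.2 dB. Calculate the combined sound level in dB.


Formula: L_total = 10 * log10( sum(10^(Li/10)) )
  Source 1: 10^(83.8/10) = 239883291.9019
  Source 2: 10^(86.8/10) = 478630092.3226
  Source 3: 10^(86.1/10) = 407380277.8041
  Source 4: 10^(89.2/10) = 831763771.1027
Sum of linear values = 1957657433.1313
L_total = 10 * log10(1957657433.1313) = 92.92

92.92 dB


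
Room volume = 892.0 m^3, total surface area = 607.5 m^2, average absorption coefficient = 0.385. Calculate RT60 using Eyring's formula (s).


Given values:
  V = 892.0 m^3, S = 607.5 m^2, alpha = 0.385
Formula: RT60 = 0.161 * V / (-S * ln(1 - alpha))
Compute ln(1 - 0.385) = ln(0.615) = -0.486133
Denominator: -607.5 * -0.486133 = 295.3258
Numerator: 0.161 * 892.0 = 143.612
RT60 = 143.612 / 295.3258 = 0.486

0.486 s


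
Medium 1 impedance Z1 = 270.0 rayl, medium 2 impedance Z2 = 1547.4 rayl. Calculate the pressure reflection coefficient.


Given values:
  Z1 = 270.0 rayl, Z2 = 1547.4 rayl
Formula: R = (Z2 - Z1) / (Z2 + Z1)
Numerator: Z2 - Z1 = 1547.4 - 270.0 = 1277.4
Denominator: Z2 + Z1 = 1547.4 + 270.0 = 1817.4
R = 1277.4 / 1817.4 = 0.7029

0.7029


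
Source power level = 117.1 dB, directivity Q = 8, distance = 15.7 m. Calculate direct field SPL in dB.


Given values:
  Lw = 117.1 dB, Q = 8, r = 15.7 m
Formula: SPL = Lw + 10 * log10(Q / (4 * pi * r^2))
Compute 4 * pi * r^2 = 4 * pi * 15.7^2 = 3097.4847
Compute Q / denom = 8 / 3097.4847 = 0.00258274
Compute 10 * log10(0.00258274) = -25.8792
SPL = 117.1 + (-25.8792) = 91.22

91.22 dB


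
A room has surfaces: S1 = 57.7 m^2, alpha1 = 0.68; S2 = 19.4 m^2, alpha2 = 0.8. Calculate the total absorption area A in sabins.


Given surfaces:
  Surface 1: 57.7 * 0.68 = 39.236
  Surface 2: 19.4 * 0.8 = 15.52
Formula: A = sum(Si * alpha_i)
A = 39.236 + 15.52
A = 54.76

54.76 sabins


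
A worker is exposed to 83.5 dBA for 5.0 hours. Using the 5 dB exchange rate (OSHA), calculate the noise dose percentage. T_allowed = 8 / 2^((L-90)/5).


Given values:
  L = 83.5 dBA, T = 5.0 hours
Formula: T_allowed = 8 / 2^((L - 90) / 5)
Compute exponent: (83.5 - 90) / 5 = -1.3
Compute 2^(-1.3) = 0.406126
T_allowed = 8 / 0.406126 = 19.69832 hours
Dose = (T / T_allowed) * 100
Dose = (5.0 / 19.69832) * 100 = 25.38

25.38 %


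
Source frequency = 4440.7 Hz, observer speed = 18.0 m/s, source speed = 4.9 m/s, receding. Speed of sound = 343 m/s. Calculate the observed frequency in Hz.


Given values:
  f_s = 4440.7 Hz, v_o = 18.0 m/s, v_s = 4.9 m/s
  Direction: receding
Formula: f_o = f_s * (c - v_o) / (c + v_s)
Numerator: c - v_o = 343 - 18.0 = 325.0
Denominator: c + v_s = 343 + 4.9 = 347.9
f_o = 4440.7 * 325.0 / 347.9 = 4148.4

4148.4 Hz


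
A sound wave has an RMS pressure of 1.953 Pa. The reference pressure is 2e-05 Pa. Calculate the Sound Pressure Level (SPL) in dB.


Given values:
  p = 1.953 Pa
  p_ref = 2e-05 Pa
Formula: SPL = 20 * log10(p / p_ref)
Compute ratio: p / p_ref = 1.953 / 2e-05 = 97650
Compute log10: log10(97650) = 4.989672
Multiply: SPL = 20 * 4.989672 = 99.79

99.79 dB


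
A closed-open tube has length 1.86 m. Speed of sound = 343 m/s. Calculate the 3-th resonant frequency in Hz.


Given values:
  Tube type: closed-open, L = 1.86 m, c = 343 m/s, n = 3
Formula: f_n = (2n - 1) * c / (4 * L)
Compute 2n - 1 = 2*3 - 1 = 5
Compute 4 * L = 4 * 1.86 = 7.44
f = 5 * 343 / 7.44
f = 230.51

230.51 Hz


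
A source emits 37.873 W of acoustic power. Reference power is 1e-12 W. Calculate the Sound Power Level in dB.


Given values:
  W = 37.873 W
  W_ref = 1e-12 W
Formula: SWL = 10 * log10(W / W_ref)
Compute ratio: W / W_ref = 37873000000000
Compute log10: log10(37873000000000) = 13.57833
Multiply: SWL = 10 * 13.57833 = 135.78

135.78 dB


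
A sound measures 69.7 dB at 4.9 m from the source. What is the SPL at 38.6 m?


Given values:
  SPL1 = 69.7 dB, r1 = 4.9 m, r2 = 38.6 m
Formula: SPL2 = SPL1 - 20 * log10(r2 / r1)
Compute ratio: r2 / r1 = 38.6 / 4.9 = 7.8776
Compute log10: log10(7.8776) = 0.896394
Compute drop: 20 * 0.896394 = 17.9279
SPL2 = 69.7 - 17.9279 = 51.77

51.77 dB


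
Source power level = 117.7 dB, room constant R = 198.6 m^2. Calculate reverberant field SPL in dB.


Given values:
  Lw = 117.7 dB, R = 198.6 m^2
Formula: SPL = Lw + 10 * log10(4 / R)
Compute 4 / R = 4 / 198.6 = 0.020141
Compute 10 * log10(0.020141) = -16.9592
SPL = 117.7 + (-16.9592) = 100.74

100.74 dB


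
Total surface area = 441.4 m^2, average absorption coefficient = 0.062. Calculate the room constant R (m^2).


Given values:
  S = 441.4 m^2, alpha = 0.062
Formula: R = S * alpha / (1 - alpha)
Numerator: 441.4 * 0.062 = 27.3668
Denominator: 1 - 0.062 = 0.938
R = 27.3668 / 0.938 = 29.18

29.18 m^2


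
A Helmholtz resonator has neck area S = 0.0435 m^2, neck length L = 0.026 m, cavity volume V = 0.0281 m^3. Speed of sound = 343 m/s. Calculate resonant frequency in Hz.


Given values:
  S = 0.0435 m^2, L = 0.026 m, V = 0.0281 m^3, c = 343 m/s
Formula: f = (c / (2*pi)) * sqrt(S / (V * L))
Compute V * L = 0.0281 * 0.026 = 0.0007306
Compute S / (V * L) = 0.0435 / 0.0007306 = 59.5401
Compute sqrt(59.5401) = 7.716223
Compute c / (2*pi) = 343 / 6.283185 = 54.590148
f = 54.590148 * 7.716223 = 421.23

421.23 Hz


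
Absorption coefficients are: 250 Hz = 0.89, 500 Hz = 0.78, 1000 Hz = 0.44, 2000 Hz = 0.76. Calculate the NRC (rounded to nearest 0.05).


Given values:
  a_250 = 0.89, a_500 = 0.78
  a_1000 = 0.44, a_2000 = 0.76
Formula: NRC = (a250 + a500 + a1000 + a2000) / 4
Sum = 0.89 + 0.78 + 0.44 + 0.76 = 2.87
NRC = 2.87 / 4 = 0.7175
Rounded to nearest 0.05: 0.7

0.7


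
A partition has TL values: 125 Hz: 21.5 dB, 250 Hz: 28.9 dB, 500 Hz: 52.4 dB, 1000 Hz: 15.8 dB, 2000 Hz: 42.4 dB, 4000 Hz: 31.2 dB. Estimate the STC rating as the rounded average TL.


Given TL values at each frequency:
  125 Hz: 21.5 dB
  250 Hz: 28.9 dB
  500 Hz: 52.4 dB
  1000 Hz: 15.8 dB
  2000 Hz: 42.4 dB
  4000 Hz: 31.2 dB
Formula: STC ~ round(average of TL values)
Sum = 21.5 + 28.9 + 52.4 + 15.8 + 42.4 + 31.2 = 192.2
Average = 192.2 / 6 = 32.03
Rounded: 32

32


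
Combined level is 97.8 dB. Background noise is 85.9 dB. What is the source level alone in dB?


Given values:
  L_total = 97.8 dB, L_bg = 85.9 dB
Formula: L_source = 10 * log10(10^(L_total/10) - 10^(L_bg/10))
Convert to linear:
  10^(97.8/10) = 6025595860.7436
  10^(85.9/10) = 389045144.9943
Difference: 6025595860.7436 - 389045144.9943 = 5636550715.7493
L_source = 10 * log10(5636550715.7493) = 97.51

97.51 dB


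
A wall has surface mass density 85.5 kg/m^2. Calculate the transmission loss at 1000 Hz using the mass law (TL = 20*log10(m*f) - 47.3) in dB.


Given values:
  m = 85.5 kg/m^2, f = 1000 Hz
Formula: TL = 20 * log10(m * f) - 47.3
Compute m * f = 85.5 * 1000 = 85500.0
Compute log10(85500.0) = 4.931966
Compute 20 * 4.931966 = 98.6393
TL = 98.6393 - 47.3 = 51.34

51.34 dB


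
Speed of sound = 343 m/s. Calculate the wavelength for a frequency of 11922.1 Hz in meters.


Given values:
  c = 343 m/s, f = 11922.1 Hz
Formula: lambda = c / f
lambda = 343 / 11922.1
lambda = 0.0288

0.0288 m


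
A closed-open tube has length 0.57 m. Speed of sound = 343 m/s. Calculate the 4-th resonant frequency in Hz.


Given values:
  Tube type: closed-open, L = 0.57 m, c = 343 m/s, n = 4
Formula: f_n = (2n - 1) * c / (4 * L)
Compute 2n - 1 = 2*4 - 1 = 7
Compute 4 * L = 4 * 0.57 = 2.28
f = 7 * 343 / 2.28
f = 1053.07

1053.07 Hz


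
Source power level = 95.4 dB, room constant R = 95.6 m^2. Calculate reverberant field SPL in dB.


Given values:
  Lw = 95.4 dB, R = 95.6 m^2
Formula: SPL = Lw + 10 * log10(4 / R)
Compute 4 / R = 4 / 95.6 = 0.041841
Compute 10 * log10(0.041841) = -13.784
SPL = 95.4 + (-13.784) = 81.62

81.62 dB


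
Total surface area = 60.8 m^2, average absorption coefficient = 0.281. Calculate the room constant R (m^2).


Given values:
  S = 60.8 m^2, alpha = 0.281
Formula: R = S * alpha / (1 - alpha)
Numerator: 60.8 * 0.281 = 17.0848
Denominator: 1 - 0.281 = 0.719
R = 17.0848 / 0.719 = 23.76

23.76 m^2


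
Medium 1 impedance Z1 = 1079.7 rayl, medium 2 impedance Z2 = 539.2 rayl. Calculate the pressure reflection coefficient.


Given values:
  Z1 = 1079.7 rayl, Z2 = 539.2 rayl
Formula: R = (Z2 - Z1) / (Z2 + Z1)
Numerator: Z2 - Z1 = 539.2 - 1079.7 = -540.5
Denominator: Z2 + Z1 = 539.2 + 1079.7 = 1618.9
R = -540.5 / 1618.9 = -0.3339

-0.3339


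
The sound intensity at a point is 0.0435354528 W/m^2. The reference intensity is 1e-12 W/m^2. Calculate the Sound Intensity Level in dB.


Given values:
  I = 0.0435354528 W/m^2
  I_ref = 1e-12 W/m^2
Formula: SIL = 10 * log10(I / I_ref)
Compute ratio: I / I_ref = 43535452800
Compute log10: log10(43535452800) = 10.638843
Multiply: SIL = 10 * 10.638843 = 106.39

106.39 dB


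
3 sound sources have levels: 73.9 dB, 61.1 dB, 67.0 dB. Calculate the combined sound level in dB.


Formula: L_total = 10 * log10( sum(10^(Li/10)) )
  Source 1: 10^(73.9/10) = 24547089.1569
  Source 2: 10^(61.1/10) = 1288249.5517
  Source 3: 10^(67.0/10) = 5011872.3363
Sum of linear values = 30847211.0449
L_total = 10 * log10(30847211.0449) = 74.89

74.89 dB


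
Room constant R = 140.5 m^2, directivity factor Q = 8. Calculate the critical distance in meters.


Given values:
  R = 140.5 m^2, Q = 8
Formula: d_c = 0.141 * sqrt(Q * R)
Compute Q * R = 8 * 140.5 = 1124.0
Compute sqrt(1124.0) = 33.5261
d_c = 0.141 * 33.5261 = 4.727

4.727 m


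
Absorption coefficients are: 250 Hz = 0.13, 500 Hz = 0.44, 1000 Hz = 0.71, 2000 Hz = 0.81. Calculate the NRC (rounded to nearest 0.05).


Given values:
  a_250 = 0.13, a_500 = 0.44
  a_1000 = 0.71, a_2000 = 0.81
Formula: NRC = (a250 + a500 + a1000 + a2000) / 4
Sum = 0.13 + 0.44 + 0.71 + 0.81 = 2.09
NRC = 2.09 / 4 = 0.5225
Rounded to nearest 0.05: 0.5

0.5


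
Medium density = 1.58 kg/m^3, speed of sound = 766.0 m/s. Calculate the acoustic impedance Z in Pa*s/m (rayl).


Given values:
  rho = 1.58 kg/m^3
  c = 766.0 m/s
Formula: Z = rho * c
Z = 1.58 * 766.0
Z = 1210.28

1210.28 rayl


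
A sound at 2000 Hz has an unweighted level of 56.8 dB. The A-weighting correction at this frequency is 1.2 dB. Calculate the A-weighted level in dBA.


Given values:
  SPL = 56.8 dB
  A-weighting at 2000 Hz = 1.2 dB
Formula: L_A = SPL + A_weight
L_A = 56.8 + (1.2)
L_A = 58.0

58.0 dBA


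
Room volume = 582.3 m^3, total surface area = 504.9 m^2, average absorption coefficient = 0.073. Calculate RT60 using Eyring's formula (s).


Given values:
  V = 582.3 m^3, S = 504.9 m^2, alpha = 0.073
Formula: RT60 = 0.161 * V / (-S * ln(1 - alpha))
Compute ln(1 - 0.073) = ln(0.927) = -0.075802
Denominator: -504.9 * -0.075802 = 38.2724
Numerator: 0.161 * 582.3 = 93.7503
RT60 = 93.7503 / 38.2724 = 2.45

2.45 s


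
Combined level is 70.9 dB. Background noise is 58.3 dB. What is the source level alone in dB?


Given values:
  L_total = 70.9 dB, L_bg = 58.3 dB
Formula: L_source = 10 * log10(10^(L_total/10) - 10^(L_bg/10))
Convert to linear:
  10^(70.9/10) = 12302687.7081
  10^(58.3/10) = 676082.9754
Difference: 12302687.7081 - 676082.9754 = 11626604.7327
L_source = 10 * log10(11626604.7327) = 70.65

70.65 dB


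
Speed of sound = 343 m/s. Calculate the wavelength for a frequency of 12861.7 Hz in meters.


Given values:
  c = 343 m/s, f = 12861.7 Hz
Formula: lambda = c / f
lambda = 343 / 12861.7
lambda = 0.0267

0.0267 m


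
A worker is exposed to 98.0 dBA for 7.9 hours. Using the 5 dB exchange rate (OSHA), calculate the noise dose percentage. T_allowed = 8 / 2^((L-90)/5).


Given values:
  L = 98.0 dBA, T = 7.9 hours
Formula: T_allowed = 8 / 2^((L - 90) / 5)
Compute exponent: (98.0 - 90) / 5 = 1.6
Compute 2^(1.6) = 3.031433
T_allowed = 8 / 3.031433 = 2.639016 hours
Dose = (T / T_allowed) * 100
Dose = (7.9 / 2.639016) * 100 = 299.35

299.35 %


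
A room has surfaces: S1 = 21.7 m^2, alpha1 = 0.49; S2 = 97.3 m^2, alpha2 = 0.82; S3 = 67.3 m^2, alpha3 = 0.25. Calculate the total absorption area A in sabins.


Given surfaces:
  Surface 1: 21.7 * 0.49 = 10.633
  Surface 2: 97.3 * 0.82 = 79.786
  Surface 3: 67.3 * 0.25 = 16.825
Formula: A = sum(Si * alpha_i)
A = 10.633 + 79.786 + 16.825
A = 107.24

107.24 sabins


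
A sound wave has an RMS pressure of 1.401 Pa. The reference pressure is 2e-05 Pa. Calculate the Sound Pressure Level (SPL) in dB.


Given values:
  p = 1.401 Pa
  p_ref = 2e-05 Pa
Formula: SPL = 20 * log10(p / p_ref)
Compute ratio: p / p_ref = 1.401 / 2e-05 = 70050
Compute log10: log10(70050) = 4.845408
Multiply: SPL = 20 * 4.845408 = 96.91

96.91 dB


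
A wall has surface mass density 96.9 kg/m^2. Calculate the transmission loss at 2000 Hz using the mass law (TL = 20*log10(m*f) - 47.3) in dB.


Given values:
  m = 96.9 kg/m^2, f = 2000 Hz
Formula: TL = 20 * log10(m * f) - 47.3
Compute m * f = 96.9 * 2000 = 193800.0
Compute log10(193800.0) = 5.287354
Compute 20 * 5.287354 = 105.7471
TL = 105.7471 - 47.3 = 58.45

58.45 dB


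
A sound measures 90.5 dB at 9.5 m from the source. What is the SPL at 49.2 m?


Given values:
  SPL1 = 90.5 dB, r1 = 9.5 m, r2 = 49.2 m
Formula: SPL2 = SPL1 - 20 * log10(r2 / r1)
Compute ratio: r2 / r1 = 49.2 / 9.5 = 5.1789
Compute log10: log10(5.1789) = 0.714238
Compute drop: 20 * 0.714238 = 14.2848
SPL2 = 90.5 - 14.2848 = 76.22

76.22 dB


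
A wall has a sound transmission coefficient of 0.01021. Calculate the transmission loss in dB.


Given values:
  tau = 0.01021
Formula: TL = 10 * log10(1 / tau)
Compute 1 / tau = 1 / 0.01021 = 97.9432
Compute log10(97.9432) = 1.990974
TL = 10 * 1.990974 = 19.91

19.91 dB


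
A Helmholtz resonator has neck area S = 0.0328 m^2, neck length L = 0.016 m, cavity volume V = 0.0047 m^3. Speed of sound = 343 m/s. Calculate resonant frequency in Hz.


Given values:
  S = 0.0328 m^2, L = 0.016 m, V = 0.0047 m^3, c = 343 m/s
Formula: f = (c / (2*pi)) * sqrt(S / (V * L))
Compute V * L = 0.0047 * 0.016 = 7.52e-05
Compute S / (V * L) = 0.0328 / 7.52e-05 = 436.1702
Compute sqrt(436.1702) = 20.884688
Compute c / (2*pi) = 343 / 6.283185 = 54.590148
f = 54.590148 * 20.884688 = 1140.1

1140.1 Hz


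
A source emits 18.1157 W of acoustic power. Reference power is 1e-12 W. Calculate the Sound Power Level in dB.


Given values:
  W = 18.1157 W
  W_ref = 1e-12 W
Formula: SWL = 10 * log10(W / W_ref)
Compute ratio: W / W_ref = 18115700000000
Compute log10: log10(18115700000000) = 13.258055
Multiply: SWL = 10 * 13.258055 = 132.58

132.58 dB


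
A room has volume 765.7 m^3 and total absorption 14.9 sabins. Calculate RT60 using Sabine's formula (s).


Given values:
  V = 765.7 m^3
  A = 14.9 sabins
Formula: RT60 = 0.161 * V / A
Numerator: 0.161 * 765.7 = 123.2777
RT60 = 123.2777 / 14.9 = 8.274

8.274 s


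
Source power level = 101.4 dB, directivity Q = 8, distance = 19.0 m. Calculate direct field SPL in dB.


Given values:
  Lw = 101.4 dB, Q = 8, r = 19.0 m
Formula: SPL = Lw + 10 * log10(Q / (4 * pi * r^2))
Compute 4 * pi * r^2 = 4 * pi * 19.0^2 = 4536.4598
Compute Q / denom = 8 / 4536.4598 = 0.00176349
Compute 10 * log10(0.00176349) = -27.5363
SPL = 101.4 + (-27.5363) = 73.86

73.86 dB


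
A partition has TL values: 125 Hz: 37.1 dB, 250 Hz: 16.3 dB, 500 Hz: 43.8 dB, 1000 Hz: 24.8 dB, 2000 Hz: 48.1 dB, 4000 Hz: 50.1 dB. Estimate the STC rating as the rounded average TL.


Given TL values at each frequency:
  125 Hz: 37.1 dB
  250 Hz: 16.3 dB
  500 Hz: 43.8 dB
  1000 Hz: 24.8 dB
  2000 Hz: 48.1 dB
  4000 Hz: 50.1 dB
Formula: STC ~ round(average of TL values)
Sum = 37.1 + 16.3 + 43.8 + 24.8 + 48.1 + 50.1 = 220.2
Average = 220.2 / 6 = 36.7
Rounded: 37

37


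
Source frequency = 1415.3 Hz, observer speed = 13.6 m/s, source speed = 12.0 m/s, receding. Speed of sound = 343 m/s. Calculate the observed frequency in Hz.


Given values:
  f_s = 1415.3 Hz, v_o = 13.6 m/s, v_s = 12.0 m/s
  Direction: receding
Formula: f_o = f_s * (c - v_o) / (c + v_s)
Numerator: c - v_o = 343 - 13.6 = 329.4
Denominator: c + v_s = 343 + 12.0 = 355.0
f_o = 1415.3 * 329.4 / 355.0 = 1313.24

1313.24 Hz


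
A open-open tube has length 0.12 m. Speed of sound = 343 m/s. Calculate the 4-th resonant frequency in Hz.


Given values:
  Tube type: open-open, L = 0.12 m, c = 343 m/s, n = 4
Formula: f_n = n * c / (2 * L)
Compute 2 * L = 2 * 0.12 = 0.24
f = 4 * 343 / 0.24
f = 5716.67

5716.67 Hz


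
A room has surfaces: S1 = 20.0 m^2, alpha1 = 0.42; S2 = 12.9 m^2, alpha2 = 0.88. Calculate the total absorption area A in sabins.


Given surfaces:
  Surface 1: 20.0 * 0.42 = 8.4
  Surface 2: 12.9 * 0.88 = 11.352
Formula: A = sum(Si * alpha_i)
A = 8.4 + 11.352
A = 19.75

19.75 sabins


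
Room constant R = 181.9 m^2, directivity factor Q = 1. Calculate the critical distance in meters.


Given values:
  R = 181.9 m^2, Q = 1
Formula: d_c = 0.141 * sqrt(Q * R)
Compute Q * R = 1 * 181.9 = 181.9
Compute sqrt(181.9) = 13.487
d_c = 0.141 * 13.487 = 1.902

1.902 m


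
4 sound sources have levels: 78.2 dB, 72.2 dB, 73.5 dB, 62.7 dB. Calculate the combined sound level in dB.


Formula: L_total = 10 * log10( sum(10^(Li/10)) )
  Source 1: 10^(78.2/10) = 66069344.8008
  Source 2: 10^(72.2/10) = 16595869.0744
  Source 3: 10^(73.5/10) = 22387211.3857
  Source 4: 10^(62.7/10) = 1862087.1367
Sum of linear values = 106914512.3976
L_total = 10 * log10(106914512.3976) = 80.29

80.29 dB


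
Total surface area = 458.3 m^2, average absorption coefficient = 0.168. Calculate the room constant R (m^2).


Given values:
  S = 458.3 m^2, alpha = 0.168
Formula: R = S * alpha / (1 - alpha)
Numerator: 458.3 * 0.168 = 76.9944
Denominator: 1 - 0.168 = 0.832
R = 76.9944 / 0.832 = 92.54

92.54 m^2


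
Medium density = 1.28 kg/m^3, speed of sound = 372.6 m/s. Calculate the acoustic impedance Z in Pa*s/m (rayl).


Given values:
  rho = 1.28 kg/m^3
  c = 372.6 m/s
Formula: Z = rho * c
Z = 1.28 * 372.6
Z = 476.93

476.93 rayl


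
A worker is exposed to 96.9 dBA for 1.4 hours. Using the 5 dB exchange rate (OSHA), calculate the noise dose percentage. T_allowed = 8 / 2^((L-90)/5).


Given values:
  L = 96.9 dBA, T = 1.4 hours
Formula: T_allowed = 8 / 2^((L - 90) / 5)
Compute exponent: (96.9 - 90) / 5 = 1.38
Compute 2^(1.38) = 2.602684
T_allowed = 8 / 2.602684 = 3.07375 hours
Dose = (T / T_allowed) * 100
Dose = (1.4 / 3.07375) * 100 = 45.55

45.55 %


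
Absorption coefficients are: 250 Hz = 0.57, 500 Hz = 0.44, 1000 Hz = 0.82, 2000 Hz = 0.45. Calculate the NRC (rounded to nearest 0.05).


Given values:
  a_250 = 0.57, a_500 = 0.44
  a_1000 = 0.82, a_2000 = 0.45
Formula: NRC = (a250 + a500 + a1000 + a2000) / 4
Sum = 0.57 + 0.44 + 0.82 + 0.45 = 2.28
NRC = 2.28 / 4 = 0.57
Rounded to nearest 0.05: 0.55

0.55


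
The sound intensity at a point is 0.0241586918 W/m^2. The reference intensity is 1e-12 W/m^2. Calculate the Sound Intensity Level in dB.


Given values:
  I = 0.0241586918 W/m^2
  I_ref = 1e-12 W/m^2
Formula: SIL = 10 * log10(I / I_ref)
Compute ratio: I / I_ref = 24158691800
Compute log10: log10(24158691800) = 10.383073
Multiply: SIL = 10 * 10.383073 = 103.83

103.83 dB


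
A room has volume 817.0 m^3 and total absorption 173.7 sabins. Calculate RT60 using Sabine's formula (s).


Given values:
  V = 817.0 m^3
  A = 173.7 sabins
Formula: RT60 = 0.161 * V / A
Numerator: 0.161 * 817.0 = 131.537
RT60 = 131.537 / 173.7 = 0.757

0.757 s


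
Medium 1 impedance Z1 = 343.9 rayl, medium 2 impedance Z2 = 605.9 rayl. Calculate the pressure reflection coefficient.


Given values:
  Z1 = 343.9 rayl, Z2 = 605.9 rayl
Formula: R = (Z2 - Z1) / (Z2 + Z1)
Numerator: Z2 - Z1 = 605.9 - 343.9 = 262.0
Denominator: Z2 + Z1 = 605.9 + 343.9 = 949.8
R = 262.0 / 949.8 = 0.2758

0.2758


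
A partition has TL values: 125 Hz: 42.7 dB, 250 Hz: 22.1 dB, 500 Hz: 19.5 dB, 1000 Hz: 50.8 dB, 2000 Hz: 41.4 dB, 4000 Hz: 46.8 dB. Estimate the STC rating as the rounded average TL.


Given TL values at each frequency:
  125 Hz: 42.7 dB
  250 Hz: 22.1 dB
  500 Hz: 19.5 dB
  1000 Hz: 50.8 dB
  2000 Hz: 41.4 dB
  4000 Hz: 46.8 dB
Formula: STC ~ round(average of TL values)
Sum = 42.7 + 22.1 + 19.5 + 50.8 + 41.4 + 46.8 = 223.3
Average = 223.3 / 6 = 37.22
Rounded: 37

37


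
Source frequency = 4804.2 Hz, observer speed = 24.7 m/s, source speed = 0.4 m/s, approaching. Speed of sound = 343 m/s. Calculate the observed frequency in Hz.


Given values:
  f_s = 4804.2 Hz, v_o = 24.7 m/s, v_s = 0.4 m/s
  Direction: approaching
Formula: f_o = f_s * (c + v_o) / (c - v_s)
Numerator: c + v_o = 343 + 24.7 = 367.7
Denominator: c - v_s = 343 - 0.4 = 342.6
f_o = 4804.2 * 367.7 / 342.6 = 5156.17

5156.17 Hz


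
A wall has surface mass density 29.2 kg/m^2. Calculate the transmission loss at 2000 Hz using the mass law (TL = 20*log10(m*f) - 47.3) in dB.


Given values:
  m = 29.2 kg/m^2, f = 2000 Hz
Formula: TL = 20 * log10(m * f) - 47.3
Compute m * f = 29.2 * 2000 = 58400.0
Compute log10(58400.0) = 4.766413
Compute 20 * 4.766413 = 95.3283
TL = 95.3283 - 47.3 = 48.03

48.03 dB


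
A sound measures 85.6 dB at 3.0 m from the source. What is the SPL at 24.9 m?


Given values:
  SPL1 = 85.6 dB, r1 = 3.0 m, r2 = 24.9 m
Formula: SPL2 = SPL1 - 20 * log10(r2 / r1)
Compute ratio: r2 / r1 = 24.9 / 3.0 = 8.3
Compute log10: log10(8.3) = 0.919078
Compute drop: 20 * 0.919078 = 18.3816
SPL2 = 85.6 - 18.3816 = 67.22

67.22 dB


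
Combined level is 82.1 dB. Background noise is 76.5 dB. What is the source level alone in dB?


Given values:
  L_total = 82.1 dB, L_bg = 76.5 dB
Formula: L_source = 10 * log10(10^(L_total/10) - 10^(L_bg/10))
Convert to linear:
  10^(82.1/10) = 162181009.7359
  10^(76.5/10) = 44668359.2151
Difference: 162181009.7359 - 44668359.2151 = 117512650.5208
L_source = 10 * log10(117512650.5208) = 80.7

80.7 dB


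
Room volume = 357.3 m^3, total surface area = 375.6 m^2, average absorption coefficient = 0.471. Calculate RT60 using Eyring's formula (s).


Given values:
  V = 357.3 m^3, S = 375.6 m^2, alpha = 0.471
Formula: RT60 = 0.161 * V / (-S * ln(1 - alpha))
Compute ln(1 - 0.471) = ln(0.529) = -0.636767
Denominator: -375.6 * -0.636767 = 239.1697
Numerator: 0.161 * 357.3 = 57.5253
RT60 = 57.5253 / 239.1697 = 0.241

0.241 s


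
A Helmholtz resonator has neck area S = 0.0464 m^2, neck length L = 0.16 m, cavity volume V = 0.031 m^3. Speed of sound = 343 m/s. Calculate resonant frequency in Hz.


Given values:
  S = 0.0464 m^2, L = 0.16 m, V = 0.031 m^3, c = 343 m/s
Formula: f = (c / (2*pi)) * sqrt(S / (V * L))
Compute V * L = 0.031 * 0.16 = 0.00496
Compute S / (V * L) = 0.0464 / 0.00496 = 9.3548
Compute sqrt(9.3548) = 3.058562
Compute c / (2*pi) = 343 / 6.283185 = 54.590148
f = 54.590148 * 3.058562 = 166.97

166.97 Hz


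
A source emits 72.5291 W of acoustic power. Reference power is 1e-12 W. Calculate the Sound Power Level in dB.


Given values:
  W = 72.5291 W
  W_ref = 1e-12 W
Formula: SWL = 10 * log10(W / W_ref)
Compute ratio: W / W_ref = 72529100000000
Compute log10: log10(72529100000000) = 13.860512
Multiply: SWL = 10 * 13.860512 = 138.61

138.61 dB


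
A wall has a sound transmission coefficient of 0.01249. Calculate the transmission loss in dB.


Given values:
  tau = 0.01249
Formula: TL = 10 * log10(1 / tau)
Compute 1 / tau = 1 / 0.01249 = 80.0641
Compute log10(80.0641) = 1.903438
TL = 10 * 1.903438 = 19.03

19.03 dB


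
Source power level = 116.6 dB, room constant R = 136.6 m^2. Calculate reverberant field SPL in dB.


Given values:
  Lw = 116.6 dB, R = 136.6 m^2
Formula: SPL = Lw + 10 * log10(4 / R)
Compute 4 / R = 4 / 136.6 = 0.029283
Compute 10 * log10(0.029283) = -15.3338
SPL = 116.6 + (-15.3338) = 101.27

101.27 dB


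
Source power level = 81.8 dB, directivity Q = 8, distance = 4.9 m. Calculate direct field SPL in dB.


Given values:
  Lw = 81.8 dB, Q = 8, r = 4.9 m
Formula: SPL = Lw + 10 * log10(Q / (4 * pi * r^2))
Compute 4 * pi * r^2 = 4 * pi * 4.9^2 = 301.7186
Compute Q / denom = 8 / 301.7186 = 0.02651477
Compute 10 * log10(0.02651477) = -15.7651
SPL = 81.8 + (-15.7651) = 66.03

66.03 dB


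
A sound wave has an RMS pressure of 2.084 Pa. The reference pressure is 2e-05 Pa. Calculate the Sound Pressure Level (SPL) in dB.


Given values:
  p = 2.084 Pa
  p_ref = 2e-05 Pa
Formula: SPL = 20 * log10(p / p_ref)
Compute ratio: p / p_ref = 2.084 / 2e-05 = 104200
Compute log10: log10(104200) = 5.017868
Multiply: SPL = 20 * 5.017868 = 100.36

100.36 dB


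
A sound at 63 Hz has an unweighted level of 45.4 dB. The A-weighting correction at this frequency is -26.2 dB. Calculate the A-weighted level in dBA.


Given values:
  SPL = 45.4 dB
  A-weighting at 63 Hz = -26.2 dB
Formula: L_A = SPL + A_weight
L_A = 45.4 + (-26.2)
L_A = 19.2

19.2 dBA


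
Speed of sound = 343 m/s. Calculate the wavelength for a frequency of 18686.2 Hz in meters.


Given values:
  c = 343 m/s, f = 18686.2 Hz
Formula: lambda = c / f
lambda = 343 / 18686.2
lambda = 0.0184

0.0184 m


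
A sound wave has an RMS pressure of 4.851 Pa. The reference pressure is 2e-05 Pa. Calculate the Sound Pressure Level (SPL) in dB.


Given values:
  p = 4.851 Pa
  p_ref = 2e-05 Pa
Formula: SPL = 20 * log10(p / p_ref)
Compute ratio: p / p_ref = 4.851 / 2e-05 = 242550
Compute log10: log10(242550) = 5.384801
Multiply: SPL = 20 * 5.384801 = 107.7

107.7 dB


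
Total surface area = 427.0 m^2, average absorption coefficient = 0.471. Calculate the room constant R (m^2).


Given values:
  S = 427.0 m^2, alpha = 0.471
Formula: R = S * alpha / (1 - alpha)
Numerator: 427.0 * 0.471 = 201.117
Denominator: 1 - 0.471 = 0.529
R = 201.117 / 0.529 = 380.18

380.18 m^2


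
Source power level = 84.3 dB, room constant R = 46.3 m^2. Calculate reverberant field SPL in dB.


Given values:
  Lw = 84.3 dB, R = 46.3 m^2
Formula: SPL = Lw + 10 * log10(4 / R)
Compute 4 / R = 4 / 46.3 = 0.086393
Compute 10 * log10(0.086393) = -10.6352
SPL = 84.3 + (-10.6352) = 73.66

73.66 dB


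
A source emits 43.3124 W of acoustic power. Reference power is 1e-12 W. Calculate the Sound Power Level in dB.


Given values:
  W = 43.3124 W
  W_ref = 1e-12 W
Formula: SWL = 10 * log10(W / W_ref)
Compute ratio: W / W_ref = 43312400000000
Compute log10: log10(43312400000000) = 13.636612
Multiply: SWL = 10 * 13.636612 = 136.37

136.37 dB


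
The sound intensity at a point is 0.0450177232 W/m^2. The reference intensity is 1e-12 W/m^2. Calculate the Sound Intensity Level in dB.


Given values:
  I = 0.0450177232 W/m^2
  I_ref = 1e-12 W/m^2
Formula: SIL = 10 * log10(I / I_ref)
Compute ratio: I / I_ref = 45017723200
Compute log10: log10(45017723200) = 10.653384
Multiply: SIL = 10 * 10.653384 = 106.53

106.53 dB


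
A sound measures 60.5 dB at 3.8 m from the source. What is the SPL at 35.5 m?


Given values:
  SPL1 = 60.5 dB, r1 = 3.8 m, r2 = 35.5 m
Formula: SPL2 = SPL1 - 20 * log10(r2 / r1)
Compute ratio: r2 / r1 = 35.5 / 3.8 = 9.3421
Compute log10: log10(9.3421) = 0.970445
Compute drop: 20 * 0.970445 = 19.4089
SPL2 = 60.5 - 19.4089 = 41.09

41.09 dB


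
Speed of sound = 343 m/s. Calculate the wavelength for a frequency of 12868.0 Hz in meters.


Given values:
  c = 343 m/s, f = 12868.0 Hz
Formula: lambda = c / f
lambda = 343 / 12868.0
lambda = 0.0267

0.0267 m


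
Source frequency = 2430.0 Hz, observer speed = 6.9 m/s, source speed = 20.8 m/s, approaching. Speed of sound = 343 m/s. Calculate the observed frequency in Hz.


Given values:
  f_s = 2430.0 Hz, v_o = 6.9 m/s, v_s = 20.8 m/s
  Direction: approaching
Formula: f_o = f_s * (c + v_o) / (c - v_s)
Numerator: c + v_o = 343 + 6.9 = 349.9
Denominator: c - v_s = 343 - 20.8 = 322.2
f_o = 2430.0 * 349.9 / 322.2 = 2638.91

2638.91 Hz


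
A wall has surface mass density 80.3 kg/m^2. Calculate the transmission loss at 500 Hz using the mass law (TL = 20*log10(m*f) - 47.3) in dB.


Given values:
  m = 80.3 kg/m^2, f = 500 Hz
Formula: TL = 20 * log10(m * f) - 47.3
Compute m * f = 80.3 * 500 = 40150.0
Compute log10(40150.0) = 4.603686
Compute 20 * 4.603686 = 92.0737
TL = 92.0737 - 47.3 = 44.77

44.77 dB


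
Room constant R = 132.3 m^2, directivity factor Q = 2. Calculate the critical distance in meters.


Given values:
  R = 132.3 m^2, Q = 2
Formula: d_c = 0.141 * sqrt(Q * R)
Compute Q * R = 2 * 132.3 = 264.6
Compute sqrt(264.6) = 16.2665
d_c = 0.141 * 16.2665 = 2.294

2.294 m


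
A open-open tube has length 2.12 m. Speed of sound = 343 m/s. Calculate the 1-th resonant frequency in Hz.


Given values:
  Tube type: open-open, L = 2.12 m, c = 343 m/s, n = 1
Formula: f_n = n * c / (2 * L)
Compute 2 * L = 2 * 2.12 = 4.24
f = 1 * 343 / 4.24
f = 80.9

80.9 Hz


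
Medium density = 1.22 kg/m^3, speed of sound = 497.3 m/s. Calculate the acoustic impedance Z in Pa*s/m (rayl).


Given values:
  rho = 1.22 kg/m^3
  c = 497.3 m/s
Formula: Z = rho * c
Z = 1.22 * 497.3
Z = 606.71

606.71 rayl


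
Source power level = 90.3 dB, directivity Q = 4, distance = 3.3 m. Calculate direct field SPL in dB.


Given values:
  Lw = 90.3 dB, Q = 4, r = 3.3 m
Formula: SPL = Lw + 10 * log10(Q / (4 * pi * r^2))
Compute 4 * pi * r^2 = 4 * pi * 3.3^2 = 136.8478
Compute Q / denom = 4 / 136.8478 = 0.02922955
Compute 10 * log10(0.02922955) = -15.3418
SPL = 90.3 + (-15.3418) = 74.96

74.96 dB
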